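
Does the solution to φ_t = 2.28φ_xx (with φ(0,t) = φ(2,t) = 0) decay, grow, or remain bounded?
φ → 0. Heat diffuses out through both boundaries.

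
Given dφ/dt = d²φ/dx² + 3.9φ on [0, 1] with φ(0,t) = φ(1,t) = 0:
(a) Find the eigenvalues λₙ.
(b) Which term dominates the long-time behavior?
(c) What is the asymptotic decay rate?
Eigenvalues: λₙ = n²π²/1² - 3.9.
First three modes:
  n=1: λ₁ = π² - 3.9 ≈ 5.97
  n=2: λ₂ = 4π² - 3.9 ≈ 35.578
  n=3: λ₃ = 9π² - 3.9 ≈ 84.926
Since π² ≈ 9.87 > 3.9, all λₙ > 0.
The n=1 mode decays slowest → dominates as t → ∞.
Asymptotic: φ ~ c₁ sin(πx/1) e^{-λ₁t} with decay rate λ₁ ≈ 5.97.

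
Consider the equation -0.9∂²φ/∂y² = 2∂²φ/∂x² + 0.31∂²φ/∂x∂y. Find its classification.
Rewriting in standard form: -2∂²φ/∂x² - 0.31∂²φ/∂x∂y - 0.9∂²φ/∂y² = 0. Elliptic. (A = -2, B = -0.31, C = -0.9 gives B² - 4AC = -7.1039.)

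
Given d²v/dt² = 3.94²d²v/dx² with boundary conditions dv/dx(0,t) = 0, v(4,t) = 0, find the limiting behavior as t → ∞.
v oscillates (no decay). Energy is conserved; the solution oscillates indefinitely as standing waves.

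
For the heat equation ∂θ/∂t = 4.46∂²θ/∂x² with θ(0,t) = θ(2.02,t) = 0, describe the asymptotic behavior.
θ → 0. Heat diffuses out through both boundaries.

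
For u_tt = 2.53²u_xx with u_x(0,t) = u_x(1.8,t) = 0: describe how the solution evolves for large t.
u oscillates about a mean that drifts linearly in t (generically unbounded; no decay). There is no damping, so the nonconstant modes persist as standing waves (energy conserved, no decay). But with Neumann conditions at both ends the constant mode has eigenvalue 0: the spatial mean M(t) of u satisfies M'' = 0, so M(t) = M(0) + M'(0)·t. Unless the initial velocity has zero mean (∫u_t(x,0)dx = 0), the solution grows linearly in t (unbounded, though not exponentially); if it does have zero mean, the solution stays bounded and simply oscillates.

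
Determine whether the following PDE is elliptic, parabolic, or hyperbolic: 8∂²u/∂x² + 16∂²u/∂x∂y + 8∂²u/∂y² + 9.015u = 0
Coefficients: A = 8, B = 16, C = 8. B² - 4AC = 0, which is zero, so the equation is parabolic.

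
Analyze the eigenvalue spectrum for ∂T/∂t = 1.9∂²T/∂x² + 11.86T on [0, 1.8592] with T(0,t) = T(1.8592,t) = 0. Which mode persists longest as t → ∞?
Eigenvalues: λₙ = 1.9n²π²/1.8592² - 11.86.
First three modes:
  n=1: λ₁ = 1.9π²/1.8592² - 11.86 ≈ -6.435
  n=2: λ₂ = 7.6π²/1.8592² - 11.86 ≈ 9.84
  n=3: λ₃ = 17.1π²/1.8592² - 11.86 ≈ 36.965
Since 1.9π²/1.8592² ≈ 5.425 < 11.86, λ₁ < 0.
The n=1 mode grows fastest (−λₙ is largest for n=1) → dominates.
Asymptotic: T ~ c₁ sin(πx/1.8592) e^{6.435t} (exponential growth at rate −λ₁ ≈ 6.435).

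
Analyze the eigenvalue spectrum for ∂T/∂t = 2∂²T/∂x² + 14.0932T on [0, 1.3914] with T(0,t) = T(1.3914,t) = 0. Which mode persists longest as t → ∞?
Eigenvalues: λₙ = 2n²π²/1.3914² - 14.0932.
First three modes:
  n=1: λ₁ = 2π²/1.3914² - 14.0932 ≈ -3.897
  n=2: λ₂ = 8π²/1.3914² - 14.0932 ≈ 26.69
  n=3: λ₃ = 18π²/1.3914² - 14.0932 ≈ 77.67
Since 2π²/1.3914² ≈ 10.196 < 14.0932, λ₁ < 0.
The n=1 mode grows fastest (−λₙ is largest for n=1) → dominates.
Asymptotic: T ~ c₁ sin(πx/1.3914) e^{3.897t} (exponential growth at rate −λ₁ ≈ 3.897).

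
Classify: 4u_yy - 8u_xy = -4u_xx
Rewriting in standard form: 4u_xx - 8u_xy + 4u_yy = 0. Parabolic (discriminant = 0).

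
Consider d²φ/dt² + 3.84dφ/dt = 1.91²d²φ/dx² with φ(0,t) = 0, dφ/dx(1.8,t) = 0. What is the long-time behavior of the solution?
As t → ∞, φ → 0. Damping (γ=3.84) dissipates energy; oscillations decay exponentially.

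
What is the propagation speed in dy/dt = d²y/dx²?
Infinite. The heat equation is parabolic, not hyperbolic, so disturbances propagate instantly.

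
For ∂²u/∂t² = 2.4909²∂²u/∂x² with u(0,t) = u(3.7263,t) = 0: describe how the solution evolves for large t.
u oscillates (no decay). Energy is conserved; the solution oscillates indefinitely as standing waves.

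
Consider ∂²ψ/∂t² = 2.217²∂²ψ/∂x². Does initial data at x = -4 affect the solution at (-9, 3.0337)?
Yes. The domain of dependence is [-15.7257129, -2.2742871], and -4 ∈ [-15.7257129, -2.2742871].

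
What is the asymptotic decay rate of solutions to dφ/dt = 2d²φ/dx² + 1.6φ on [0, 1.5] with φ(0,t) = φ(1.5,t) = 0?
Eigenvalues: λₙ = 2n²π²/1.5² - 1.6.
First three modes:
  n=1: λ₁ = 2π²/1.5² - 1.6 ≈ 7.173
  n=2: λ₂ = 8π²/1.5² - 1.6 ≈ 33.492
  n=3: λ₃ = 18π²/1.5² - 1.6 ≈ 77.357
Since 2π²/1.5² ≈ 8.773 > 1.6, all λₙ > 0.
The n=1 mode decays slowest → dominates as t → ∞.
Asymptotic: φ ~ c₁ sin(πx/1.5) e^{-λ₁t} with decay rate λ₁ ≈ 7.173.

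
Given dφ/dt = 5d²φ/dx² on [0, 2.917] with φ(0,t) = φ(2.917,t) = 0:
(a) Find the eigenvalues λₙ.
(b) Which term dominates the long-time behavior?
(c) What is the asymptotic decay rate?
Eigenvalues: λₙ = 5n²π²/2.917².
First three modes:
  n=1: λ₁ = 5π²/2.917² ≈ 5.8
  n=2: λ₂ = 20π²/2.917² ≈ 23.198 (4× faster decay)
  n=3: λ₃ = 45π²/2.917² ≈ 52.196 (9× faster decay)
As t → ∞, higher modes decay exponentially faster. The n=1 mode dominates: φ ~ c₁ sin(πx/2.917) e^{-λ₁t}.
Decay rate: λ₁ = 5π²/2.917² ≈ 5.8.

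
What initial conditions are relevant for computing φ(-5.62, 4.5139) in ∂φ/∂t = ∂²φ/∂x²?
The entire real line. The heat equation has infinite propagation speed: any initial disturbance instantly affects all points (though exponentially small far away).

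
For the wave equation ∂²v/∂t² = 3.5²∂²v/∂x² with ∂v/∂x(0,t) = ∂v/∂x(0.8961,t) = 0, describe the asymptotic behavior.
v oscillates about a mean that drifts linearly in t (generically unbounded; no decay). There is no damping, so the nonconstant modes persist as standing waves (energy conserved, no decay). But with Neumann conditions at both ends the constant mode has eigenvalue 0: the spatial mean M(t) of v satisfies M'' = 0, so M(t) = M(0) + M'(0)·t. Unless the initial velocity has zero mean (∫v_t(x,0)dx = 0), the solution grows linearly in t (unbounded, though not exponentially); if it does have zero mean, the solution stays bounded and simply oscillates.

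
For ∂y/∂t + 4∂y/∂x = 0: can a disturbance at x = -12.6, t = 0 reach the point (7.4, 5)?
Yes. The characteristic through (7.4, 5) passes through x = -12.6.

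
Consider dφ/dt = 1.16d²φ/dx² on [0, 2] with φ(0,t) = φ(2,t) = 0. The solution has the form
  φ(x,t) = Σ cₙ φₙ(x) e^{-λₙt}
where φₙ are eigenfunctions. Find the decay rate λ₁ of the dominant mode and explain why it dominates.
Eigenvalues: λₙ = 1.16n²π²/2².
First three modes:
  n=1: λ₁ = 1.16π²/2² ≈ 2.862
  n=2: λ₂ = 4.64π²/2² ≈ 11.449 (4× faster decay)
  n=3: λ₃ = 10.44π²/2² ≈ 25.76 (9× faster decay)
As t → ∞, higher modes decay exponentially faster. The n=1 mode dominates: φ ~ c₁ sin(πx/2) e^{-λ₁t}.
Decay rate: λ₁ = 1.16π²/2² ≈ 2.862.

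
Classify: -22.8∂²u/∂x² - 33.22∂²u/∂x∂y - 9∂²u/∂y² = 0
Hyperbolic (discriminant = 282.7684).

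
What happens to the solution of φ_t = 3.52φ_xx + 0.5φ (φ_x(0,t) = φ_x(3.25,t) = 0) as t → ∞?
φ grows unboundedly. With Neumann BCs the constant mode has diffusion eigenvalue 0, so any r > 0 makes it grow like e^(0.5t); solution grows exponentially.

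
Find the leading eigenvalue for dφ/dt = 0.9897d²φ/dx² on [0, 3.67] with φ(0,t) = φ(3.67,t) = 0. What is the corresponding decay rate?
Eigenvalues: λₙ = 0.9897n²π²/3.67².
First three modes:
  n=1: λ₁ = 0.9897π²/3.67² ≈ 0.725
  n=2: λ₂ = 3.9588π²/3.67² ≈ 2.901 (4× faster decay)
  n=3: λ₃ = 8.9073π²/3.67² ≈ 6.527 (9× faster decay)
As t → ∞, higher modes decay exponentially faster. The n=1 mode dominates: φ ~ c₁ sin(πx/3.67) e^{-λ₁t}.
Decay rate: λ₁ = 0.9897π²/3.67² ≈ 0.725.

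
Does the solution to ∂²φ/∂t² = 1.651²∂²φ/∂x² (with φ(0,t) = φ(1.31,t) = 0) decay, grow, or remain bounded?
φ oscillates (no decay). Energy is conserved; the solution oscillates indefinitely as standing waves.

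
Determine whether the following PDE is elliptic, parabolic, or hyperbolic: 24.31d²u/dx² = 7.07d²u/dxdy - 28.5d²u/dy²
Rewriting in standard form: 24.31d²u/dx² - 7.07d²u/dxdy + 28.5d²u/dy² = 0. Coefficients: A = 24.31, B = -7.07, C = 28.5. B² - 4AC = -2721.3551, which is negative, so the equation is elliptic.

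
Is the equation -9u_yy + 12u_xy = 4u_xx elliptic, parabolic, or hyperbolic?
Rewriting in standard form: -4u_xx + 12u_xy - 9u_yy = 0. Computing B² - 4AC with A = -4, B = 12, C = -9: discriminant = 0 (zero). Answer: parabolic.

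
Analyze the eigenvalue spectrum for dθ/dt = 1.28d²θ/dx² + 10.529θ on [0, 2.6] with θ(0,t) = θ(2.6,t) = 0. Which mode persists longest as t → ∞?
Eigenvalues: λₙ = 1.28n²π²/2.6² - 10.529.
First three modes:
  n=1: λ₁ = 1.28π²/2.6² - 10.529 ≈ -8.66
  n=2: λ₂ = 5.12π²/2.6² - 10.529 ≈ -3.054
  n=3: λ₃ = 11.52π²/2.6² - 10.529 ≈ 6.29
Since 1.28π²/2.6² ≈ 1.869 < 10.529, λ₁ < 0.
The n=1 mode grows fastest (−λₙ is largest for n=1) → dominates.
Asymptotic: θ ~ c₁ sin(πx/2.6) e^{8.66t} (exponential growth at rate −λ₁ ≈ 8.66).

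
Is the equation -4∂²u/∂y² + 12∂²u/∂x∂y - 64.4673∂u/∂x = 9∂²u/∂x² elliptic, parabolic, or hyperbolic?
Rewriting in standard form: -9∂²u/∂x² + 12∂²u/∂x∂y - 4∂²u/∂y² - 64.4673∂u/∂x = 0. Computing B² - 4AC with A = -9, B = 12, C = -4: discriminant = 0 (zero). Answer: parabolic.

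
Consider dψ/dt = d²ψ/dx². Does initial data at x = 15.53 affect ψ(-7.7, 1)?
Yes, for any finite x. The heat equation has infinite propagation speed, so all initial data affects all points at any t > 0.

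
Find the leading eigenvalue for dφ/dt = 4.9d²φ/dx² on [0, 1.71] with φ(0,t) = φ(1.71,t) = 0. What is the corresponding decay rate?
Eigenvalues: λₙ = 4.9n²π²/1.71².
First three modes:
  n=1: λ₁ = 4.9π²/1.71² ≈ 16.539
  n=2: λ₂ = 19.6π²/1.71² ≈ 66.155 (4× faster decay)
  n=3: λ₃ = 44.1π²/1.71² ≈ 148.849 (9× faster decay)
As t → ∞, higher modes decay exponentially faster. The n=1 mode dominates: φ ~ c₁ sin(πx/1.71) e^{-λ₁t}.
Decay rate: λ₁ = 4.9π²/1.71² ≈ 16.539.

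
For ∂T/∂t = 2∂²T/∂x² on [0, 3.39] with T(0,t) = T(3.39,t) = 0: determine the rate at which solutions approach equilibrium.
Eigenvalues: λₙ = 2n²π²/3.39².
First three modes:
  n=1: λ₁ = 2π²/3.39² ≈ 1.718
  n=2: λ₂ = 8π²/3.39² ≈ 6.871 (4× faster decay)
  n=3: λ₃ = 18π²/3.39² ≈ 15.459 (9× faster decay)
As t → ∞, higher modes decay exponentially faster. The n=1 mode dominates: T ~ c₁ sin(πx/3.39) e^{-λ₁t}.
Decay rate: λ₁ = 2π²/3.39² ≈ 1.718.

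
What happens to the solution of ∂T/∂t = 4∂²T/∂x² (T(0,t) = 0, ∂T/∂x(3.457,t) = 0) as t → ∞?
T → 0. Heat escapes through the Dirichlet boundary.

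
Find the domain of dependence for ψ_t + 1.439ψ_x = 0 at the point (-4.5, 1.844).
A single point: x = -7.153516. The characteristic through (-4.5, 1.844) is x - 1.439t = const, so x = -4.5 - 1.439·1.844 = -7.153516.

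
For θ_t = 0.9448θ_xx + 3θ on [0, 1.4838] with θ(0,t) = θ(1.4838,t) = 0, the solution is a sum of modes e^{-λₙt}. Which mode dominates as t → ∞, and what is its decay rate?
Eigenvalues: λₙ = 0.9448n²π²/1.4838² - 3.
First three modes:
  n=1: λ₁ = 0.9448π²/1.4838² - 3 ≈ 1.235
  n=2: λ₂ = 3.7792π²/1.4838² - 3 ≈ 13.941
  n=3: λ₃ = 8.5032π²/1.4838² - 3 ≈ 35.118
Since 0.9448π²/1.4838² ≈ 4.235 > 3, all λₙ > 0.
The n=1 mode decays slowest → dominates as t → ∞.
Asymptotic: θ ~ c₁ sin(πx/1.4838) e^{-λ₁t} with decay rate λ₁ ≈ 1.235.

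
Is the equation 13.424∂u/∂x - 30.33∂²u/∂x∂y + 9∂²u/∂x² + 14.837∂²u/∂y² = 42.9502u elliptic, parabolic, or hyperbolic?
Rewriting in standard form: 9∂²u/∂x² - 30.33∂²u/∂x∂y + 14.837∂²u/∂y² + 13.424∂u/∂x - 42.9502u = 0. Computing B² - 4AC with A = 9, B = -30.33, C = 14.837: discriminant = 385.7769 (positive). Answer: hyperbolic.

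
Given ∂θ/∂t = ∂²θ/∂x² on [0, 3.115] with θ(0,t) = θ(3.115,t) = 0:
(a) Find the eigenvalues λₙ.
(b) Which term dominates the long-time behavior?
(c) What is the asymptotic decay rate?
Eigenvalues: λₙ = n²π²/3.115².
First three modes:
  n=1: λ₁ = π²/3.115² ≈ 1.017
  n=2: λ₂ = 4π²/3.115² ≈ 4.069 (4× faster decay)
  n=3: λ₃ = 9π²/3.115² ≈ 9.154 (9× faster decay)
As t → ∞, higher modes decay exponentially faster. The n=1 mode dominates: θ ~ c₁ sin(πx/3.115) e^{-λ₁t}.
Decay rate: λ₁ = π²/3.115² ≈ 1.017.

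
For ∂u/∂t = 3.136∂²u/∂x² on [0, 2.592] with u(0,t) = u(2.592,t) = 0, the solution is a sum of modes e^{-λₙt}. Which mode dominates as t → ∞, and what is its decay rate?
Eigenvalues: λₙ = 3.136n²π²/2.592².
First three modes:
  n=1: λ₁ = 3.136π²/2.592² ≈ 4.607
  n=2: λ₂ = 12.544π²/2.592² ≈ 18.427 (4× faster decay)
  n=3: λ₃ = 28.224π²/2.592² ≈ 41.462 (9× faster decay)
As t → ∞, higher modes decay exponentially faster. The n=1 mode dominates: u ~ c₁ sin(πx/2.592) e^{-λ₁t}.
Decay rate: λ₁ = 3.136π²/2.592² ≈ 4.607.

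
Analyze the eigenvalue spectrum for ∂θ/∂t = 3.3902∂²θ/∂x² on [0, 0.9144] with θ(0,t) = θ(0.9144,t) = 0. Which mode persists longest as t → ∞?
Eigenvalues: λₙ = 3.3902n²π²/0.9144².
First three modes:
  n=1: λ₁ = 3.3902π²/0.9144² ≈ 40.018
  n=2: λ₂ = 13.5608π²/0.9144² ≈ 160.071 (4× faster decay)
  n=3: λ₃ = 30.5118π²/0.9144² ≈ 360.16 (9× faster decay)
As t → ∞, higher modes decay exponentially faster. The n=1 mode dominates: θ ~ c₁ sin(πx/0.9144) e^{-λ₁t}.
Decay rate: λ₁ = 3.3902π²/0.9144² ≈ 40.018.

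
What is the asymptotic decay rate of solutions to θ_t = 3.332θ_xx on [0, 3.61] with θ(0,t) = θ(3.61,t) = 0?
Eigenvalues: λₙ = 3.332n²π²/3.61².
First three modes:
  n=1: λ₁ = 3.332π²/3.61² ≈ 2.523
  n=2: λ₂ = 13.328π²/3.61² ≈ 10.094 (4× faster decay)
  n=3: λ₃ = 29.988π²/3.61² ≈ 22.711 (9× faster decay)
As t → ∞, higher modes decay exponentially faster. The n=1 mode dominates: θ ~ c₁ sin(πx/3.61) e^{-λ₁t}.
Decay rate: λ₁ = 3.332π²/3.61² ≈ 2.523.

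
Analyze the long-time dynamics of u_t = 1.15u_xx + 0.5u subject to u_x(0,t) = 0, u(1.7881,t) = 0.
Long-time behavior: u → 0. Diffusion dominates reaction (r=0.5 < κπ²/(4L²)≈0.89); solution decays.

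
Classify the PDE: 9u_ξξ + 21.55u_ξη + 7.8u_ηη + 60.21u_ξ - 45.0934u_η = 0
A = 9, B = 21.55, C = 7.8. Discriminant B² - 4AC = 183.6025. Since 183.6025 > 0, hyperbolic.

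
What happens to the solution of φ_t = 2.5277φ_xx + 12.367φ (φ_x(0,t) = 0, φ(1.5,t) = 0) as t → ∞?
φ grows unboundedly. Reaction dominates diffusion (r=12.367 > κπ²/(4L²)≈2.77); solution grows exponentially.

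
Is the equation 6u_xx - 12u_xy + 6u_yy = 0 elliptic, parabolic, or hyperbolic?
Computing B² - 4AC with A = 6, B = -12, C = 6: discriminant = 0 (zero). Answer: parabolic.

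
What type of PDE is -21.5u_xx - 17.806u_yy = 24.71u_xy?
Rewriting in standard form: -21.5u_xx - 24.71u_xy - 17.806u_yy = 0. With A = -21.5, B = -24.71, C = -17.806, the discriminant is -920.7319. This is an elliptic PDE.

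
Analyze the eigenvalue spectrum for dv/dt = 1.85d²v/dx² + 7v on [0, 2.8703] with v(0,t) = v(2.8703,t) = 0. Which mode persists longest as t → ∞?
Eigenvalues: λₙ = 1.85n²π²/2.8703² - 7.
First three modes:
  n=1: λ₁ = 1.85π²/2.8703² - 7 ≈ -4.784
  n=2: λ₂ = 7.4π²/2.8703² - 7 ≈ 1.865
  n=3: λ₃ = 16.65π²/2.8703² - 7 ≈ 12.946
Since 1.85π²/2.8703² ≈ 2.216 < 7, λ₁ < 0.
The n=1 mode grows fastest (−λₙ is largest for n=1) → dominates.
Asymptotic: v ~ c₁ sin(πx/2.8703) e^{4.784t} (exponential growth at rate −λ₁ ≈ 4.784).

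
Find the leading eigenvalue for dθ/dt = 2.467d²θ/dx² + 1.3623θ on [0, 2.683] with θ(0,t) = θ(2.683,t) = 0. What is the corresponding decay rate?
Eigenvalues: λₙ = 2.467n²π²/2.683² - 1.3623.
First three modes:
  n=1: λ₁ = 2.467π²/2.683² - 1.3623 ≈ 2.02
  n=2: λ₂ = 9.868π²/2.683² - 1.3623 ≈ 12.167
  n=3: λ₃ = 22.203π²/2.683² - 1.3623 ≈ 29.079
Since 2.467π²/2.683² ≈ 3.382 > 1.3623, all λₙ > 0.
The n=1 mode decays slowest → dominates as t → ∞.
Asymptotic: θ ~ c₁ sin(πx/2.683) e^{-λ₁t} with decay rate λ₁ ≈ 2.02.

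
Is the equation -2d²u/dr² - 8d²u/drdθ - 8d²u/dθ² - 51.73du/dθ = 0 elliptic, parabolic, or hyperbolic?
Computing B² - 4AC with A = -2, B = -8, C = -8: discriminant = 0 (zero). Answer: parabolic.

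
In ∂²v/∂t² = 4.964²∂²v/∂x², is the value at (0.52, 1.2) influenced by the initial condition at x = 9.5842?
No. The domain of dependence is [-5.4368, 6.4768], and 9.5842 is outside this interval.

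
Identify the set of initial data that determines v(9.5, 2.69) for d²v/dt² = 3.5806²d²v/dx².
Domain of dependence: [-0.131814, 19.131814]. Signals travel at speed 3.5806, so data within |x - 9.5| ≤ 3.5806·2.69 = 9.631814 can reach the point.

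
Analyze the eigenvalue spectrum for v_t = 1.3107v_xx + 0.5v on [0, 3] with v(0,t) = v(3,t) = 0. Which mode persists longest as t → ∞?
Eigenvalues: λₙ = 1.3107n²π²/3² - 0.5.
First three modes:
  n=1: λ₁ = 1.3107π²/3² - 0.5 ≈ 0.937
  n=2: λ₂ = 5.2428π²/3² - 0.5 ≈ 5.249
  n=3: λ₃ = 11.7963π²/3² - 0.5 ≈ 12.436
Since 1.3107π²/3² ≈ 1.437 > 0.5, all λₙ > 0.
The n=1 mode decays slowest → dominates as t → ∞.
Asymptotic: v ~ c₁ sin(πx/3) e^{-λ₁t} with decay rate λ₁ ≈ 0.937.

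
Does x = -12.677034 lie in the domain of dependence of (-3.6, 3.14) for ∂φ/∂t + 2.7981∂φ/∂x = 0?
No. Only data at x = -12.386034 affects (-3.6, 3.14). Advection has one-way propagation along characteristics.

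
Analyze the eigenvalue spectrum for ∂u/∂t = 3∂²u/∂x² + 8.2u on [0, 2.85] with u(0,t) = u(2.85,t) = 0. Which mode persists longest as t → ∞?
Eigenvalues: λₙ = 3n²π²/2.85² - 8.2.
First three modes:
  n=1: λ₁ = 3π²/2.85² - 8.2 ≈ -4.555
  n=2: λ₂ = 12π²/2.85² - 8.2 ≈ 6.381
  n=3: λ₃ = 27π²/2.85² - 8.2 ≈ 24.608
Since 3π²/2.85² ≈ 3.645 < 8.2, λ₁ < 0.
The n=1 mode grows fastest (−λₙ is largest for n=1) → dominates.
Asymptotic: u ~ c₁ sin(πx/2.85) e^{4.555t} (exponential growth at rate −λ₁ ≈ 4.555).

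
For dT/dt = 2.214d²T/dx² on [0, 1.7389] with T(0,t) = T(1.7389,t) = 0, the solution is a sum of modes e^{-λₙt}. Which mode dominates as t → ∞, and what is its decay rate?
Eigenvalues: λₙ = 2.214n²π²/1.7389².
First three modes:
  n=1: λ₁ = 2.214π²/1.7389² ≈ 7.227
  n=2: λ₂ = 8.856π²/1.7389² ≈ 28.906 (4× faster decay)
  n=3: λ₃ = 19.926π²/1.7389² ≈ 65.039 (9× faster decay)
As t → ∞, higher modes decay exponentially faster. The n=1 mode dominates: T ~ c₁ sin(πx/1.7389) e^{-λ₁t}.
Decay rate: λ₁ = 2.214π²/1.7389² ≈ 7.227.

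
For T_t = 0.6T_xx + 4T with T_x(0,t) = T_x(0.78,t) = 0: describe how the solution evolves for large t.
T grows unboundedly. With Neumann BCs the constant mode has diffusion eigenvalue 0, so any r > 0 makes it grow like e^(4t); solution grows exponentially.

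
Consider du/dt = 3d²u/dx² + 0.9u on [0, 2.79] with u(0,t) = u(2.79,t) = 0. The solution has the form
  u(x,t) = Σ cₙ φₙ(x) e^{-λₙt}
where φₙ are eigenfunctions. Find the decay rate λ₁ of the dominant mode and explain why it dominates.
Eigenvalues: λₙ = 3n²π²/2.79² - 0.9.
First three modes:
  n=1: λ₁ = 3π²/2.79² - 0.9 ≈ 2.904
  n=2: λ₂ = 12π²/2.79² - 0.9 ≈ 14.315
  n=3: λ₃ = 27π²/2.79² - 0.9 ≈ 33.334
Since 3π²/2.79² ≈ 3.804 > 0.9, all λₙ > 0.
The n=1 mode decays slowest → dominates as t → ∞.
Asymptotic: u ~ c₁ sin(πx/2.79) e^{-λ₁t} with decay rate λ₁ ≈ 2.904.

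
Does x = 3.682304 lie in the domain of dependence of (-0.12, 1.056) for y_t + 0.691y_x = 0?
No. Only data at x = -0.849696 affects (-0.12, 1.056). Advection has one-way propagation along characteristics.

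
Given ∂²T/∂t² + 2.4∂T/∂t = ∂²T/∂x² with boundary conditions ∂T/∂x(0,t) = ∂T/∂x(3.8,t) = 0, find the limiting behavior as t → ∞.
T → constant (steady state). Damping (γ=2.4) dissipates the nonconstant modes; with Neumann BCs the spatial average obeys M''+γM'=0 and tends to a finite limit.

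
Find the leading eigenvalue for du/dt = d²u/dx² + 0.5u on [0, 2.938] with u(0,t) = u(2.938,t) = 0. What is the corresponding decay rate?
Eigenvalues: λₙ = n²π²/2.938² - 0.5.
First three modes:
  n=1: λ₁ = π²/2.938² - 0.5 ≈ 0.643
  n=2: λ₂ = 4π²/2.938² - 0.5 ≈ 4.074
  n=3: λ₃ = 9π²/2.938² - 0.5 ≈ 9.791
Since π²/2.938² ≈ 1.143 > 0.5, all λₙ > 0.
The n=1 mode decays slowest → dominates as t → ∞.
Asymptotic: u ~ c₁ sin(πx/2.938) e^{-λ₁t} with decay rate λ₁ ≈ 0.643.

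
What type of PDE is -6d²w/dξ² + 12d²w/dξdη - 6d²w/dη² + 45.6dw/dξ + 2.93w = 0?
With A = -6, B = 12, C = -6, the discriminant is 0. This is a parabolic PDE.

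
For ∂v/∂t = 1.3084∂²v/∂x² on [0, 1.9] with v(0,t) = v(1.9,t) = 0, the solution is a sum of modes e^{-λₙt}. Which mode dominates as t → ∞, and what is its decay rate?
Eigenvalues: λₙ = 1.3084n²π²/1.9².
First three modes:
  n=1: λ₁ = 1.3084π²/1.9² ≈ 3.577
  n=2: λ₂ = 5.2336π²/1.9² ≈ 14.308 (4× faster decay)
  n=3: λ₃ = 11.7756π²/1.9² ≈ 32.194 (9× faster decay)
As t → ∞, higher modes decay exponentially faster. The n=1 mode dominates: v ~ c₁ sin(πx/1.9) e^{-λ₁t}.
Decay rate: λ₁ = 1.3084π²/1.9² ≈ 3.577.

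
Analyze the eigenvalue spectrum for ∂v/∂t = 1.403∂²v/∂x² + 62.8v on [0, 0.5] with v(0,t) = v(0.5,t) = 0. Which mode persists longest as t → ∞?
Eigenvalues: λₙ = 1.403n²π²/0.5² - 62.8.
First three modes:
  n=1: λ₁ = 1.403π²/0.5² - 62.8 ≈ -7.412
  n=2: λ₂ = 5.612π²/0.5² - 62.8 ≈ 158.753
  n=3: λ₃ = 12.627π²/0.5² - 62.8 ≈ 435.694
Since 1.403π²/0.5² ≈ 55.388 < 62.8, λ₁ < 0.
The n=1 mode grows fastest (−λₙ is largest for n=1) → dominates.
Asymptotic: v ~ c₁ sin(πx/0.5) e^{7.412t} (exponential growth at rate −λ₁ ≈ 7.412).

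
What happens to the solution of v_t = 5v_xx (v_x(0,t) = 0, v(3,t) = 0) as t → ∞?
v → 0. Heat escapes through the Dirichlet boundary.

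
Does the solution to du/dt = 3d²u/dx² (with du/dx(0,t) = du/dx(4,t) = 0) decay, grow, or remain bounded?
u → constant (steady state). Heat is conserved (no flux at boundaries); solution approaches the spatial average.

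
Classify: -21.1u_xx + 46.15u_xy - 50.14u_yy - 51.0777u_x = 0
Elliptic (discriminant = -2101.9935).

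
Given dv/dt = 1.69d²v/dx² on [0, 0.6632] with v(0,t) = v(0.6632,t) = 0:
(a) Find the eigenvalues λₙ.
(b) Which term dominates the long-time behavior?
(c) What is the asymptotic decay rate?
Eigenvalues: λₙ = 1.69n²π²/0.6632².
First three modes:
  n=1: λ₁ = 1.69π²/0.6632² ≈ 37.923
  n=2: λ₂ = 6.76π²/0.6632² ≈ 151.69 (4× faster decay)
  n=3: λ₃ = 15.21π²/0.6632² ≈ 341.303 (9× faster decay)
As t → ∞, higher modes decay exponentially faster. The n=1 mode dominates: v ~ c₁ sin(πx/0.6632) e^{-λ₁t}.
Decay rate: λ₁ = 1.69π²/0.6632² ≈ 37.923.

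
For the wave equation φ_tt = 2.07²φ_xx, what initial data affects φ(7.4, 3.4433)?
Domain of dependence: [0.272369, 14.527631]. Signals travel at speed 2.07, so data within |x - 7.4| ≤ 2.07·3.4433 = 7.127631 can reach the point.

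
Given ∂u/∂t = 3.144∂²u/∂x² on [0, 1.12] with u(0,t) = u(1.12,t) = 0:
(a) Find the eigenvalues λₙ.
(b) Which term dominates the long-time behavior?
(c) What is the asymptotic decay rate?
Eigenvalues: λₙ = 3.144n²π²/1.12².
First three modes:
  n=1: λ₁ = 3.144π²/1.12² ≈ 24.737
  n=2: λ₂ = 12.576π²/1.12² ≈ 98.948 (4× faster decay)
  n=3: λ₃ = 28.296π²/1.12² ≈ 222.633 (9× faster decay)
As t → ∞, higher modes decay exponentially faster. The n=1 mode dominates: u ~ c₁ sin(πx/1.12) e^{-λ₁t}.
Decay rate: λ₁ = 3.144π²/1.12² ≈ 24.737.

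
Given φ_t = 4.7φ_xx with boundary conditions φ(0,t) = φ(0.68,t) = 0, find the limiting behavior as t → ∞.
φ → 0. Heat diffuses out through both boundaries.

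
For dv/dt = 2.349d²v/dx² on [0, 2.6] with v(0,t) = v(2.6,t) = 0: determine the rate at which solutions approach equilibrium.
Eigenvalues: λₙ = 2.349n²π²/2.6².
First three modes:
  n=1: λ₁ = 2.349π²/2.6² ≈ 3.43
  n=2: λ₂ = 9.396π²/2.6² ≈ 13.718 (4× faster decay)
  n=3: λ₃ = 21.141π²/2.6² ≈ 30.866 (9× faster decay)
As t → ∞, higher modes decay exponentially faster. The n=1 mode dominates: v ~ c₁ sin(πx/2.6) e^{-λ₁t}.
Decay rate: λ₁ = 2.349π²/2.6² ≈ 3.43.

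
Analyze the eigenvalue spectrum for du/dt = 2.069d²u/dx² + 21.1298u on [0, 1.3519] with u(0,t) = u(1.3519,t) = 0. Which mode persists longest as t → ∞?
Eigenvalues: λₙ = 2.069n²π²/1.3519² - 21.1298.
First three modes:
  n=1: λ₁ = 2.069π²/1.3519² - 21.1298 ≈ -9.957
  n=2: λ₂ = 8.276π²/1.3519² - 21.1298 ≈ 23.562
  n=3: λ₃ = 18.621π²/1.3519² - 21.1298 ≈ 79.428
Since 2.069π²/1.3519² ≈ 11.173 < 21.1298, λ₁ < 0.
The n=1 mode grows fastest (−λₙ is largest for n=1) → dominates.
Asymptotic: u ~ c₁ sin(πx/1.3519) e^{9.957t} (exponential growth at rate −λ₁ ≈ 9.957).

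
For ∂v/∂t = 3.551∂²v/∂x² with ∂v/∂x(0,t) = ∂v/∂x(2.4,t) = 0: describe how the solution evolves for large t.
v → constant (steady state). Heat is conserved (no flux at boundaries); solution approaches the spatial average.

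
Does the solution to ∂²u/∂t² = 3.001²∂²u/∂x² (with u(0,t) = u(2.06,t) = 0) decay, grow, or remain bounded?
u oscillates (no decay). Energy is conserved; the solution oscillates indefinitely as standing waves.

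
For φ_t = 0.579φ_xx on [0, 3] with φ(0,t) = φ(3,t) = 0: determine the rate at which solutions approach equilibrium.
Eigenvalues: λₙ = 0.579n²π²/3².
First three modes:
  n=1: λ₁ = 0.579π²/3² ≈ 0.635
  n=2: λ₂ = 2.316π²/3² ≈ 2.54 (4× faster decay)
  n=3: λ₃ = 5.211π²/3² ≈ 5.715 (9× faster decay)
As t → ∞, higher modes decay exponentially faster. The n=1 mode dominates: φ ~ c₁ sin(πx/3) e^{-λ₁t}.
Decay rate: λ₁ = 0.579π²/3² ≈ 0.635.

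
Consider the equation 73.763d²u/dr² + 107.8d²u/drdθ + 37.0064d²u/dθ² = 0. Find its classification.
Hyperbolic. (A = 73.763, B = 107.8, C = 37.0064 gives B² - 4AC = 702.0276672.)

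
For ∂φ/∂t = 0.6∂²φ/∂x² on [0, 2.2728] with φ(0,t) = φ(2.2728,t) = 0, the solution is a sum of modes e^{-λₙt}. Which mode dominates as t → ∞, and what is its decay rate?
Eigenvalues: λₙ = 0.6n²π²/2.2728².
First three modes:
  n=1: λ₁ = 0.6π²/2.2728² ≈ 1.146
  n=2: λ₂ = 2.4π²/2.2728² ≈ 4.586 (4× faster decay)
  n=3: λ₃ = 5.4π²/2.2728² ≈ 10.317 (9× faster decay)
As t → ∞, higher modes decay exponentially faster. The n=1 mode dominates: φ ~ c₁ sin(πx/2.2728) e^{-λ₁t}.
Decay rate: λ₁ = 0.6π²/2.2728² ≈ 1.146.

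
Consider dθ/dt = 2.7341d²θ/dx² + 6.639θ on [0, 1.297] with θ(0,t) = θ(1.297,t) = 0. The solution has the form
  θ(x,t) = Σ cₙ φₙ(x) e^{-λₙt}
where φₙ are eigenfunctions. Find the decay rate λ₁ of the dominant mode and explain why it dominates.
Eigenvalues: λₙ = 2.7341n²π²/1.297² - 6.639.
First three modes:
  n=1: λ₁ = 2.7341π²/1.297² - 6.639 ≈ 9.402
  n=2: λ₂ = 10.9364π²/1.297² - 6.639 ≈ 57.525
  n=3: λ₃ = 24.6069π²/1.297² - 6.639 ≈ 137.731
Since 2.7341π²/1.297² ≈ 16.041 > 6.639, all λₙ > 0.
The n=1 mode decays slowest → dominates as t → ∞.
Asymptotic: θ ~ c₁ sin(πx/1.297) e^{-λ₁t} with decay rate λ₁ ≈ 9.402.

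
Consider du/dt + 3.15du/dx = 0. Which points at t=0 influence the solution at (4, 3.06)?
A single point: x = -5.639. The characteristic through (4, 3.06) is x - 3.15t = const, so x = 4 - 3.15·3.06 = -5.639.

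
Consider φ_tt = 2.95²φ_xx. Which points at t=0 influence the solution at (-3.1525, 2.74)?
Domain of dependence: [-11.2355, 4.9305]. Signals travel at speed 2.95, so data within |x - -3.1525| ≤ 2.95·2.74 = 8.083 can reach the point.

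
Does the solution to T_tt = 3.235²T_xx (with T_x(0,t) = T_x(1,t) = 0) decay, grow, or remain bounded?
T oscillates about a mean that drifts linearly in t (generically unbounded; no decay). There is no damping, so the nonconstant modes persist as standing waves (energy conserved, no decay). But with Neumann conditions at both ends the constant mode has eigenvalue 0: the spatial mean M(t) of T satisfies M'' = 0, so M(t) = M(0) + M'(0)·t. Unless the initial velocity has zero mean (∫T_t(x,0)dx = 0), the solution grows linearly in t (unbounded, though not exponentially); if it does have zero mean, the solution stays bounded and simply oscillates.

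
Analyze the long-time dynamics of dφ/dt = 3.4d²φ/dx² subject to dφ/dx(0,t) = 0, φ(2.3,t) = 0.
Long-time behavior: φ → 0. Heat escapes through the Dirichlet boundary.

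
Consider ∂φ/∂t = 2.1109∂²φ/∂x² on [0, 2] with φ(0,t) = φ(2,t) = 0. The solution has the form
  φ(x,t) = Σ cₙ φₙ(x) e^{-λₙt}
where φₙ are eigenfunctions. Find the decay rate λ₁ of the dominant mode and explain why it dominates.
Eigenvalues: λₙ = 2.1109n²π²/2².
First three modes:
  n=1: λ₁ = 2.1109π²/2² ≈ 5.208
  n=2: λ₂ = 8.4436π²/2² ≈ 20.834 (4× faster decay)
  n=3: λ₃ = 18.9981π²/2² ≈ 46.876 (9× faster decay)
As t → ∞, higher modes decay exponentially faster. The n=1 mode dominates: φ ~ c₁ sin(πx/2) e^{-λ₁t}.
Decay rate: λ₁ = 2.1109π²/2² ≈ 5.208.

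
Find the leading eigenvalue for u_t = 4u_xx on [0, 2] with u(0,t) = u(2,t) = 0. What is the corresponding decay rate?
Eigenvalues: λₙ = 4n²π²/2².
First three modes:
  n=1: λ₁ = 4π²/2² ≈ 9.87
  n=2: λ₂ = 16π²/2² ≈ 39.478 (4× faster decay)
  n=3: λ₃ = 36π²/2² ≈ 88.826 (9× faster decay)
As t → ∞, higher modes decay exponentially faster. The n=1 mode dominates: u ~ c₁ sin(πx/2) e^{-λ₁t}.
Decay rate: λ₁ = 4π²/2² ≈ 9.87.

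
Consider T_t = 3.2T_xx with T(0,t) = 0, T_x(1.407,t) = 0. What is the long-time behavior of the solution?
As t → ∞, T → 0. Heat escapes through the Dirichlet boundary.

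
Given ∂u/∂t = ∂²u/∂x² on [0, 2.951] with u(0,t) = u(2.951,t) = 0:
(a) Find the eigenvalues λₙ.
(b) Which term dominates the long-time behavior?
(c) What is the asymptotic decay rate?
Eigenvalues: λₙ = n²π²/2.951².
First three modes:
  n=1: λ₁ = π²/2.951² ≈ 1.133
  n=2: λ₂ = 4π²/2.951² ≈ 4.533 (4× faster decay)
  n=3: λ₃ = 9π²/2.951² ≈ 10.2 (9× faster decay)
As t → ∞, higher modes decay exponentially faster. The n=1 mode dominates: u ~ c₁ sin(πx/2.951) e^{-λ₁t}.
Decay rate: λ₁ = π²/2.951² ≈ 1.133.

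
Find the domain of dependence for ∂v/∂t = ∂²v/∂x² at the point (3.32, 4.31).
The entire real line. The heat equation has infinite propagation speed: any initial disturbance instantly affects all points (though exponentially small far away).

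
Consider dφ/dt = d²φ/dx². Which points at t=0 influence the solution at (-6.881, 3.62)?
The entire real line. The heat equation has infinite propagation speed: any initial disturbance instantly affects all points (though exponentially small far away).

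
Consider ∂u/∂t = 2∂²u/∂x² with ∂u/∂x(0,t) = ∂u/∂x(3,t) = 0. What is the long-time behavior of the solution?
As t → ∞, u → constant (steady state). Heat is conserved (no flux at boundaries); solution approaches the spatial average.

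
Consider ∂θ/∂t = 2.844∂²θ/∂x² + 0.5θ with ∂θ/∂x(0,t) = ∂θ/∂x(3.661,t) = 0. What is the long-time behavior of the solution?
As t → ∞, θ grows unboundedly. With Neumann BCs the constant mode has diffusion eigenvalue 0, so any r > 0 makes it grow like e^(0.5t); solution grows exponentially.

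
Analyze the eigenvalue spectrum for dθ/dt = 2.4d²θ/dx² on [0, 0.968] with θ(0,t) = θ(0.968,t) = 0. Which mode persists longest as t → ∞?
Eigenvalues: λₙ = 2.4n²π²/0.968².
First three modes:
  n=1: λ₁ = 2.4π²/0.968² ≈ 25.279
  n=2: λ₂ = 9.6π²/0.968² ≈ 101.116 (4× faster decay)
  n=3: λ₃ = 21.6π²/0.968² ≈ 227.511 (9× faster decay)
As t → ∞, higher modes decay exponentially faster. The n=1 mode dominates: θ ~ c₁ sin(πx/0.968) e^{-λ₁t}.
Decay rate: λ₁ = 2.4π²/0.968² ≈ 25.279.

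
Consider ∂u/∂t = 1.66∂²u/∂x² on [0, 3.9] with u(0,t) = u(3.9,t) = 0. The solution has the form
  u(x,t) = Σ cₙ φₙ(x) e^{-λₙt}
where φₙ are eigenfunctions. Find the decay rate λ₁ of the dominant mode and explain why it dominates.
Eigenvalues: λₙ = 1.66n²π²/3.9².
First three modes:
  n=1: λ₁ = 1.66π²/3.9² ≈ 1.077
  n=2: λ₂ = 6.64π²/3.9² ≈ 4.309 (4× faster decay)
  n=3: λ₃ = 14.94π²/3.9² ≈ 9.694 (9× faster decay)
As t → ∞, higher modes decay exponentially faster. The n=1 mode dominates: u ~ c₁ sin(πx/3.9) e^{-λ₁t}.
Decay rate: λ₁ = 1.66π²/3.9² ≈ 1.077.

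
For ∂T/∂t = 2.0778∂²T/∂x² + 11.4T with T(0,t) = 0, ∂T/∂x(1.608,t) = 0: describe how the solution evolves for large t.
T grows unboundedly. Reaction dominates diffusion (r=11.4 > κπ²/(4L²)≈1.98); solution grows exponentially.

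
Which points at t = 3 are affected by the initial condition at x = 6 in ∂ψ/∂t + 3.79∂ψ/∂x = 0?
At x = 17.37. The characteristic carries data from (6, 0) to (17.37, 3).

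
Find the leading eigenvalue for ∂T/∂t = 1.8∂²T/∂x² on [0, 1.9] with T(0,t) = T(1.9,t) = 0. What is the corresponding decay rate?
Eigenvalues: λₙ = 1.8n²π²/1.9².
First three modes:
  n=1: λ₁ = 1.8π²/1.9² ≈ 4.921
  n=2: λ₂ = 7.2π²/1.9² ≈ 19.685 (4× faster decay)
  n=3: λ₃ = 16.2π²/1.9² ≈ 44.29 (9× faster decay)
As t → ∞, higher modes decay exponentially faster. The n=1 mode dominates: T ~ c₁ sin(πx/1.9) e^{-λ₁t}.
Decay rate: λ₁ = 1.8π²/1.9² ≈ 4.921.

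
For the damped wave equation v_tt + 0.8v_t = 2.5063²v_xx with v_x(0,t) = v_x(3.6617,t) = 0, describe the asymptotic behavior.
v → constant (steady state). Damping (γ=0.8) dissipates the nonconstant modes; with Neumann BCs the spatial average obeys M''+γM'=0 and tends to a finite limit.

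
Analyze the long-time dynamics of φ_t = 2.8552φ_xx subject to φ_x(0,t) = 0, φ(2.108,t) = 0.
Long-time behavior: φ → 0. Heat escapes through the Dirichlet boundary.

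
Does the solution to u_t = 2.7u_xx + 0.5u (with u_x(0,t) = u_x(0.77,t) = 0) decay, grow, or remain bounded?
u grows unboundedly. With Neumann BCs the constant mode has diffusion eigenvalue 0, so any r > 0 makes it grow like e^(0.5t); solution grows exponentially.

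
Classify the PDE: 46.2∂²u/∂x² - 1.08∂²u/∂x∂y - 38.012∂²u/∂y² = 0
A = 46.2, B = -1.08, C = -38.012. Discriminant B² - 4AC = 7025.784. Since 7025.784 > 0, hyperbolic.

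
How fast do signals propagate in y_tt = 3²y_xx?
Speed = 3. Information travels along characteristics x = x₀ ± 3t.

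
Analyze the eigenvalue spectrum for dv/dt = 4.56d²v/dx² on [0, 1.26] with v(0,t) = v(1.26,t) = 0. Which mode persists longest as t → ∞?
Eigenvalues: λₙ = 4.56n²π²/1.26².
First three modes:
  n=1: λ₁ = 4.56π²/1.26² ≈ 28.348
  n=2: λ₂ = 18.24π²/1.26² ≈ 113.392 (4× faster decay)
  n=3: λ₃ = 41.04π²/1.26² ≈ 255.133 (9× faster decay)
As t → ∞, higher modes decay exponentially faster. The n=1 mode dominates: v ~ c₁ sin(πx/1.26) e^{-λ₁t}.
Decay rate: λ₁ = 4.56π²/1.26² ≈ 28.348.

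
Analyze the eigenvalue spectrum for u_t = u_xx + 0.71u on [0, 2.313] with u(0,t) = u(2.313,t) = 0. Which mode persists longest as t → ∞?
Eigenvalues: λₙ = n²π²/2.313² - 0.71.
First three modes:
  n=1: λ₁ = π²/2.313² - 0.71 ≈ 1.135
  n=2: λ₂ = 4π²/2.313² - 0.71 ≈ 6.669
  n=3: λ₃ = 9π²/2.313² - 0.71 ≈ 15.893
Since π²/2.313² ≈ 1.845 > 0.71, all λₙ > 0.
The n=1 mode decays slowest → dominates as t → ∞.
Asymptotic: u ~ c₁ sin(πx/2.313) e^{-λ₁t} with decay rate λ₁ ≈ 1.135.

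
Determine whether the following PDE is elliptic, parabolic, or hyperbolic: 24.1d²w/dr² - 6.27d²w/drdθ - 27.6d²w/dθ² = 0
Coefficients: A = 24.1, B = -6.27, C = -27.6. B² - 4AC = 2699.9529, which is positive, so the equation is hyperbolic.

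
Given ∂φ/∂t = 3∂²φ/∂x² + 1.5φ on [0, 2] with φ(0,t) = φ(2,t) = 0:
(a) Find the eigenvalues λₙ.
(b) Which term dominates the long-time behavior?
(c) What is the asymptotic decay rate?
Eigenvalues: λₙ = 3n²π²/2² - 1.5.
First three modes:
  n=1: λ₁ = 3π²/2² - 1.5 ≈ 5.902
  n=2: λ₂ = 12π²/2² - 1.5 ≈ 28.109
  n=3: λ₃ = 27π²/2² - 1.5 ≈ 65.12
Since 3π²/2² ≈ 7.402 > 1.5, all λₙ > 0.
The n=1 mode decays slowest → dominates as t → ∞.
Asymptotic: φ ~ c₁ sin(πx/2) e^{-λ₁t} with decay rate λ₁ ≈ 5.902.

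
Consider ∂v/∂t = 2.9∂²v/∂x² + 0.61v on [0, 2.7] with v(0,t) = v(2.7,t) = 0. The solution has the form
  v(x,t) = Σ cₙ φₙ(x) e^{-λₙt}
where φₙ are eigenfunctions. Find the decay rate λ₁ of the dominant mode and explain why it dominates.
Eigenvalues: λₙ = 2.9n²π²/2.7² - 0.61.
First three modes:
  n=1: λ₁ = 2.9π²/2.7² - 0.61 ≈ 3.316
  n=2: λ₂ = 11.6π²/2.7² - 0.61 ≈ 15.095
  n=3: λ₃ = 26.1π²/2.7² - 0.61 ≈ 34.726
Since 2.9π²/2.7² ≈ 3.926 > 0.61, all λₙ > 0.
The n=1 mode decays slowest → dominates as t → ∞.
Asymptotic: v ~ c₁ sin(πx/2.7) e^{-λ₁t} with decay rate λ₁ ≈ 3.316.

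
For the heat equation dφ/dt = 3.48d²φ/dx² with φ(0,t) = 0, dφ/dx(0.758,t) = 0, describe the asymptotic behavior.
φ → 0. Heat escapes through the Dirichlet boundary.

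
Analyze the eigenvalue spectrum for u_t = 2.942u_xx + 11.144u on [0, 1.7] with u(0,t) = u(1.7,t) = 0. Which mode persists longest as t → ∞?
Eigenvalues: λₙ = 2.942n²π²/1.7² - 11.144.
First three modes:
  n=1: λ₁ = 2.942π²/1.7² - 11.144 ≈ -1.097
  n=2: λ₂ = 11.768π²/1.7² - 11.144 ≈ 29.045
  n=3: λ₃ = 26.478π²/1.7² - 11.144 ≈ 79.281
Since 2.942π²/1.7² ≈ 10.047 < 11.144, λ₁ < 0.
The n=1 mode grows fastest (−λₙ is largest for n=1) → dominates.
Asymptotic: u ~ c₁ sin(πx/1.7) e^{1.097t} (exponential growth at rate −λ₁ ≈ 1.097).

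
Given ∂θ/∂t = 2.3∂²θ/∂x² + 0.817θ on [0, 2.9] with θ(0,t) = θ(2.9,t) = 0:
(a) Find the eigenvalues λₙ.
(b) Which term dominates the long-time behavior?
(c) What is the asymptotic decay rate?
Eigenvalues: λₙ = 2.3n²π²/2.9² - 0.817.
First three modes:
  n=1: λ₁ = 2.3π²/2.9² - 0.817 ≈ 1.882
  n=2: λ₂ = 9.2π²/2.9² - 0.817 ≈ 9.98
  n=3: λ₃ = 20.7π²/2.9² - 0.817 ≈ 23.476
Since 2.3π²/2.9² ≈ 2.699 > 0.817, all λₙ > 0.
The n=1 mode decays slowest → dominates as t → ∞.
Asymptotic: θ ~ c₁ sin(πx/2.9) e^{-λ₁t} with decay rate λ₁ ≈ 1.882.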